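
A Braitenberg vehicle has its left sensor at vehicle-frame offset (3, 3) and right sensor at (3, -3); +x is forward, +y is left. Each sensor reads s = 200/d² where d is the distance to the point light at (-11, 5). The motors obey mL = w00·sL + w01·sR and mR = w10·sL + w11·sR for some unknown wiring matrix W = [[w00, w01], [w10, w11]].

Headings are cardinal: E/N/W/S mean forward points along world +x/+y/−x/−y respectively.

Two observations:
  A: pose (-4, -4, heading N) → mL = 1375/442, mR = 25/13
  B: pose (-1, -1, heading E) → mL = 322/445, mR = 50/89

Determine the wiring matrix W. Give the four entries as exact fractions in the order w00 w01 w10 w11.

obs A: pose=(-4,-4,N) → sL=50/13, sR=25/17, mL=1375/442, mR=25/13
obs B: pose=(-1,-1,E) → sL=100/89, sR=4/5, mL=322/445, mR=50/89
sensor matrix S = [[50/13, 25/17], [100/89, 4/5]]; det S = 28020/19669
solve [mL_A; mL_B] = S·[w00; w01] and [mR_A; mR_B] = S·[w10; w11]:
  w00 = 1, w01 = -1/2, w10 = 1/2, w11 = 0

1 -1/2 1/2 0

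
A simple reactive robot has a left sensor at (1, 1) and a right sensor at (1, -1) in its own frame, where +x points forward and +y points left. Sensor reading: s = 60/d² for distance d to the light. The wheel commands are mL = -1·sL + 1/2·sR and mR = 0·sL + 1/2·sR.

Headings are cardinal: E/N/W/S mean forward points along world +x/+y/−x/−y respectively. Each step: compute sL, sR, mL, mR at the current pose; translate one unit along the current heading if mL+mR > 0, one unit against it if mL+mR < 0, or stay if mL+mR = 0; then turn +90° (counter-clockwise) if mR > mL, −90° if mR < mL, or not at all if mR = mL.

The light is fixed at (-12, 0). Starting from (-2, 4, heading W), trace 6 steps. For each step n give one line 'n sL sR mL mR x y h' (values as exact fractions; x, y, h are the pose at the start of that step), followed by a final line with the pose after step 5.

0 2/3 30/53 -61/159 15/53 -2 4 W
1 20/51 60/109 -650/5559 30/109 -1 4 S
2 3/8 15/37 -51/296 15/74 -1 3 E
3 60/137 12/37 -1398/5069 6/37 0 3 N
4 30/61 6/13 -207/793 3/13 0 2 W
5 60/197 12/29 -558/5713 6/29 1 2 S
final 1 1 E

n=0: pose=(-2,4,W); sL=2/3, sR=30/53; mL=-61/159, mR=15/53; mL+mR=-16/159 → advance -1; mR−mL=2/3 → turn +1·90°
n=1: pose=(-1,4,S); sL=20/51, sR=60/109; mL=-650/5559, mR=30/109; mL+mR=880/5559 → advance +1; mR−mL=20/51 → turn +1·90°
n=2: pose=(-1,3,E); sL=3/8, sR=15/37; mL=-51/296, mR=15/74; mL+mR=9/296 → advance +1; mR−mL=3/8 → turn +1·90°
n=3: pose=(0,3,N); sL=60/137, sR=12/37; mL=-1398/5069, mR=6/37; mL+mR=-576/5069 → advance -1; mR−mL=60/137 → turn +1·90°
n=4: pose=(0,2,W); sL=30/61, sR=6/13; mL=-207/793, mR=3/13; mL+mR=-24/793 → advance -1; mR−mL=30/61 → turn +1·90°
n=5: pose=(1,2,S); sL=60/197, sR=12/29; mL=-558/5713, mR=6/29; mL+mR=624/5713 → advance +1; mR−mL=60/197 → turn +1·90°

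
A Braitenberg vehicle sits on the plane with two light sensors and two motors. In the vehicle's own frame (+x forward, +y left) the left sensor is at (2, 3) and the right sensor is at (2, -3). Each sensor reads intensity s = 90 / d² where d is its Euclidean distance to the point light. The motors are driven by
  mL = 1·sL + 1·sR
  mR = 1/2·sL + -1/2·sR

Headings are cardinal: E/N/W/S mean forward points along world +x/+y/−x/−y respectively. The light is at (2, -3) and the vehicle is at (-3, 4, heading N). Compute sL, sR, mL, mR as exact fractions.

left sensor world pos  = (-6, 6); dL² = 145
right sensor world pos = (0, 6); dR² = 85
sL = 90/145 = 18/29
sR = 90/85 = 18/17
mL = 1·sL + 1·sR = 828/493
mR = 1/2·sL + -1/2·sR = -108/493

18/29 18/17 828/493 -108/493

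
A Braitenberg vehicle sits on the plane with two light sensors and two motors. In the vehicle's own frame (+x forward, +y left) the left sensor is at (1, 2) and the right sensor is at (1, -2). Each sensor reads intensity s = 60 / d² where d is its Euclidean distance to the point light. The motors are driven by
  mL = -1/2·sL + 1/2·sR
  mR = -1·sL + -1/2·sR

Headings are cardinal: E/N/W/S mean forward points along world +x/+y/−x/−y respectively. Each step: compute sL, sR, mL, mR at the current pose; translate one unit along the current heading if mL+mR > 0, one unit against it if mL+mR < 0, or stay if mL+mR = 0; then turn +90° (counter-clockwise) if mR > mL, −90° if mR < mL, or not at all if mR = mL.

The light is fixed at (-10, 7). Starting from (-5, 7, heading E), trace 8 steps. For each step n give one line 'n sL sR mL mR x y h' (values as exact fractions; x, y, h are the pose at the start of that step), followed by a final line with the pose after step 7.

0 3/2 3/2 0 -9/4 -5 7 E
1 60/37 12 192/37 -282/37 -6 7 S
2 6 10/3 -4/3 -23/3 -6 8 W
3 60/13 60/53 -1200/689 -3570/689 -5 8 N
4 3/2 3/2 0 -9/4 -5 7 E
5 60/37 12 192/37 -282/37 -6 7 S
6 6 10/3 -4/3 -23/3 -6 8 W
7 60/13 60/53 -1200/689 -3570/689 -5 8 N
final -5 7 E

n=0: pose=(-5,7,E); sL=3/2, sR=3/2; mL=0, mR=-9/4; mL+mR=-9/4 → advance -1; mR−mL=-9/4 → turn -1·90°
n=1: pose=(-6,7,S); sL=60/37, sR=12; mL=192/37, mR=-282/37; mL+mR=-90/37 → advance -1; mR−mL=-474/37 → turn -1·90°
n=2: pose=(-6,8,W); sL=6, sR=10/3; mL=-4/3, mR=-23/3; mL+mR=-9 → advance -1; mR−mL=-19/3 → turn -1·90°
n=3: pose=(-5,8,N); sL=60/13, sR=60/53; mL=-1200/689, mR=-3570/689; mL+mR=-90/13 → advance -1; mR−mL=-2370/689 → turn -1·90°
n=4: pose=(-5,7,E); sL=3/2, sR=3/2; mL=0, mR=-9/4; mL+mR=-9/4 → advance -1; mR−mL=-9/4 → turn -1·90°
n=5: pose=(-6,7,S); sL=60/37, sR=12; mL=192/37, mR=-282/37; mL+mR=-90/37 → advance -1; mR−mL=-474/37 → turn -1·90°
n=6: pose=(-6,8,W); sL=6, sR=10/3; mL=-4/3, mR=-23/3; mL+mR=-9 → advance -1; mR−mL=-19/3 → turn -1·90°
n=7: pose=(-5,8,N); sL=60/13, sR=60/53; mL=-1200/689, mR=-3570/689; mL+mR=-90/13 → advance -1; mR−mL=-2370/689 → turn -1·90°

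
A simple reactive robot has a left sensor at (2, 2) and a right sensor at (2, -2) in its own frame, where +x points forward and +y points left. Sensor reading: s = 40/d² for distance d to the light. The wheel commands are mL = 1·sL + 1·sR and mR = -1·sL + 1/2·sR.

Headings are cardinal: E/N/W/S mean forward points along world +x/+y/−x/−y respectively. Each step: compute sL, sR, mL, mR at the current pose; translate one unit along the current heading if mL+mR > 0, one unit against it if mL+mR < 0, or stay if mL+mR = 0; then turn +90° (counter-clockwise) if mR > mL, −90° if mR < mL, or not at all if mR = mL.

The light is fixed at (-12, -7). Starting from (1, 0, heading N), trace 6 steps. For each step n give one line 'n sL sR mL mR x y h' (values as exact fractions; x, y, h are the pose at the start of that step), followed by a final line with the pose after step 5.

n=0: pose=(1,0,N); sL=20/101, sR=20/153; mL=5080/15453, mR=-2050/15453; mL+mR=10/51 → advance +1; mR−mL=-7130/15453 → turn -1·90°
n=1: pose=(1,1,E); sL=8/65, sR=40/261; mL=4688/16965, mR=-788/16965; mL+mR=20/87 → advance +1; mR−mL=-5476/16965 → turn -1·90°
n=2: pose=(2,1,S); sL=10/73, sR=2/9; mL=236/657, mR=-17/657; mL+mR=1/3 → advance +1; mR−mL=-253/657 → turn -1·90°
n=3: pose=(2,0,W); sL=40/169, sR=8/45; mL=3152/7605, mR=-1124/7605; mL+mR=4/15 → advance +1; mR−mL=-4276/7605 → turn -1·90°
n=4: pose=(1,0,N); sL=20/101, sR=20/153; mL=5080/15453, mR=-2050/15453; mL+mR=10/51 → advance +1; mR−mL=-7130/15453 → turn -1·90°
n=5: pose=(1,1,E); sL=8/65, sR=40/261; mL=4688/16965, mR=-788/16965; mL+mR=20/87 → advance +1; mR−mL=-5476/16965 → turn -1·90°

0 20/101 20/153 5080/15453 -2050/15453 1 0 N
1 8/65 40/261 4688/16965 -788/16965 1 1 E
2 10/73 2/9 236/657 -17/657 2 1 S
3 40/169 8/45 3152/7605 -1124/7605 2 0 W
4 20/101 20/153 5080/15453 -2050/15453 1 0 N
5 8/65 40/261 4688/16965 -788/16965 1 1 E
final 2 1 S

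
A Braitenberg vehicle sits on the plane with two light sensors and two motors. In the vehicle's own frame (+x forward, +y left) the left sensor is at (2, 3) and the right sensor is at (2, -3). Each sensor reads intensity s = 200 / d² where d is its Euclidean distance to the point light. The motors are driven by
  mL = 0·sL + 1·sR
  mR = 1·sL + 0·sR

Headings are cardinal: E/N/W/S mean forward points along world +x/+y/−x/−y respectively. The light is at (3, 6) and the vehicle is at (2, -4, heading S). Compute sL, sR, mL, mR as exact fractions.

50/37 5/4 5/4 50/37

left sensor world pos  = (5, -6); dL² = 148
right sensor world pos = (-1, -6); dR² = 160
sL = 200/148 = 50/37
sR = 200/160 = 5/4
mL = 0·sL + 1·sR = 5/4
mR = 1·sL + 0·sR = 50/37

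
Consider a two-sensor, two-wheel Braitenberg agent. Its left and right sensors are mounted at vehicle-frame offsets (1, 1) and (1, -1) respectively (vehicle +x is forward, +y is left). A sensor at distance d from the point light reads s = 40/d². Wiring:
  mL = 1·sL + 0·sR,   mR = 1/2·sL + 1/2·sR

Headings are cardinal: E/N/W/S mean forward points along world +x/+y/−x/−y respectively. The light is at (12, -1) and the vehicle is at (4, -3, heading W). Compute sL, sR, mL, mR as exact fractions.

4/9 20/41 4/9 172/369

left sensor world pos  = (3, -4); dL² = 90
right sensor world pos = (3, -2); dR² = 82
sL = 40/90 = 4/9
sR = 40/82 = 20/41
mL = 1·sL + 0·sR = 4/9
mR = 1/2·sL + 1/2·sR = 172/369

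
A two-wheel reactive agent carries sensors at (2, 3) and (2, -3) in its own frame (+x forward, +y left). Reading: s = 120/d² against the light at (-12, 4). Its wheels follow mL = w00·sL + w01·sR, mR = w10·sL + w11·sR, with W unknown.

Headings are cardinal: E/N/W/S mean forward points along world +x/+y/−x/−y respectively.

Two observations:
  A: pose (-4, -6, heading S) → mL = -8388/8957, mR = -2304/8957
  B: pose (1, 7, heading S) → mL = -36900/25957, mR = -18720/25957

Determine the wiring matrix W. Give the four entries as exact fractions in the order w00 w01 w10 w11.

obs A: pose=(-4,-6,S) → sL=24/53, sR=120/169, mL=-8388/8957, mR=-2304/8957
obs B: pose=(1,7,S) → sL=120/257, sR=120/101, mL=-36900/25957, mR=-18720/25957
sensor matrix S = [[24/53, 120/169], [120/257, 120/101]]; det S = 48003840/232496849
solve [mL_A; mL_B] = S·[w00; w01] and [mR_A; mR_B] = S·[w10; w11]:
  w00 = -1/2, w01 = -1, w10 = 1, w11 = -1

-1/2 -1 1 -1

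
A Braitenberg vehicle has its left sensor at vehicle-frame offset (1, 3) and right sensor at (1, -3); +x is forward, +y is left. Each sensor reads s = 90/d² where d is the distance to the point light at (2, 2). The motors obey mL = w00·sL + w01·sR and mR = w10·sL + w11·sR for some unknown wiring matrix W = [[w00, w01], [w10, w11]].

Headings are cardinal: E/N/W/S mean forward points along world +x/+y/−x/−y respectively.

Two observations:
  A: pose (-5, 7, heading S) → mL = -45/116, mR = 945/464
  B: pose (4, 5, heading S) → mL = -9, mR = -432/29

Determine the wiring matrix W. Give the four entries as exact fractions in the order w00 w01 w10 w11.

obs A: pose=(-5,7,S) → sL=45/16, sR=45/58, mL=-45/116, mR=945/464
obs B: pose=(4,5,S) → sL=90/29, sR=18, mL=-9, mR=-432/29
sensor matrix S = [[45/16, 45/58], [90/29, 18]]; det S = 324405/6728
solve [mL_A; mL_B] = S·[w00; w01] and [mR_A; mR_B] = S·[w10; w11]:
  w00 = 0, w01 = -1/2, w10 = 1, w11 = -1

0 -1/2 1 -1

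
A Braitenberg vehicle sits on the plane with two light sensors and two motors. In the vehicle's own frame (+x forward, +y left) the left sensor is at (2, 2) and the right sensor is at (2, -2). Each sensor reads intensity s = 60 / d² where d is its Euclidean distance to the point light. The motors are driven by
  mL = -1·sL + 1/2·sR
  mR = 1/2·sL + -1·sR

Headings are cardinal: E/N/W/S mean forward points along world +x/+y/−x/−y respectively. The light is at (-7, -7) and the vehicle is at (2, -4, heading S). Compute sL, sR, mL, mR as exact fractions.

left sensor world pos  = (4, -6); dL² = 122
right sensor world pos = (0, -6); dR² = 50
sL = 60/122 = 30/61
sR = 60/50 = 6/5
mL = -1·sL + 1/2·sR = 33/305
mR = 1/2·sL + -1·sR = -291/305

30/61 6/5 33/305 -291/305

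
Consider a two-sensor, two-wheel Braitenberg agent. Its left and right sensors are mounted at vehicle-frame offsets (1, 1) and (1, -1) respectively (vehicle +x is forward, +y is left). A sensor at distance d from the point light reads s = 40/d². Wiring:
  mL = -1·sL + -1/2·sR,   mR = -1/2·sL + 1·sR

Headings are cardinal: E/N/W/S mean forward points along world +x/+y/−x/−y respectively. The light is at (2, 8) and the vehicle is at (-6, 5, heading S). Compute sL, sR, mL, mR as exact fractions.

left sensor world pos  = (-5, 4); dL² = 65
right sensor world pos = (-7, 4); dR² = 97
sL = 40/65 = 8/13
sR = 40/97 = 40/97
mL = -1·sL + -1/2·sR = -1036/1261
mR = -1/2·sL + 1·sR = 132/1261

8/13 40/97 -1036/1261 132/1261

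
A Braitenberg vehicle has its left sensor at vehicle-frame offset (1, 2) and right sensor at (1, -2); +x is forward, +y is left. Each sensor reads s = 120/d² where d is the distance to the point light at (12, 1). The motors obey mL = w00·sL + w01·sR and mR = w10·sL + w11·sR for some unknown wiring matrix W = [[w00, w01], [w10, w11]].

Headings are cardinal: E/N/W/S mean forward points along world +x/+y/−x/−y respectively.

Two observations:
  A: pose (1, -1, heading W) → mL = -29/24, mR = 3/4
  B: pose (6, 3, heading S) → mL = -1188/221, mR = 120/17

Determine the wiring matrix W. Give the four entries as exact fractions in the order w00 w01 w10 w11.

obs A: pose=(1,-1,W) → sL=3/4, sR=5/6, mL=-29/24, mR=3/4
obs B: pose=(6,3,S) → sL=120/17, sR=24/13, mL=-1188/221, mR=120/17
sensor matrix S = [[3/4, 5/6], [120/17, 24/13]]; det S = -994/221
solve [mL_A; mL_B] = S·[w00; w01] and [mR_A; mR_B] = S·[w10; w11]:
  w00 = -1/2, w01 = -1, w10 = 1, w11 = 0

-1/2 -1 1 0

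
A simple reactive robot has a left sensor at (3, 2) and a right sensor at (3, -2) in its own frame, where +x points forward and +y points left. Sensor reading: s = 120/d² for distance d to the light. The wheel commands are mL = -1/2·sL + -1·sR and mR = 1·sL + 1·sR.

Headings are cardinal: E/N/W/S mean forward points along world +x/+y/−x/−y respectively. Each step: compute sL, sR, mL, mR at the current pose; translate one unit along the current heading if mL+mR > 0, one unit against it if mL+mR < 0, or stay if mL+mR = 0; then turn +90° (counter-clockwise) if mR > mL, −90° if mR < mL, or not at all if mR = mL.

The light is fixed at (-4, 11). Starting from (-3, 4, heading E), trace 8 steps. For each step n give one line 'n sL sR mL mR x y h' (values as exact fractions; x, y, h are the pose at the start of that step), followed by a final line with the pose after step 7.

0 120/41 120/97 -10740/3977 16560/3977 -3 4 E
1 15/2 15/4 -15/2 45/4 -2 4 N
2 24/13 120/17 -1764/221 1968/221 -2 5 W
3 4/3 60/41 -262/123 344/123 -3 5 S
4 120/41 120/97 -10740/3977 16560/3977 -3 4 E
5 15/2 15/4 -15/2 45/4 -2 4 N
6 24/13 120/17 -1764/221 1968/221 -2 5 W
7 4/3 60/41 -262/123 344/123 -3 5 S
final -3 4 E

n=0: pose=(-3,4,E); sL=120/41, sR=120/97; mL=-10740/3977, mR=16560/3977; mL+mR=60/41 → advance +1; mR−mL=27300/3977 → turn +1·90°
n=1: pose=(-2,4,N); sL=15/2, sR=15/4; mL=-15/2, mR=45/4; mL+mR=15/4 → advance +1; mR−mL=75/4 → turn +1·90°
n=2: pose=(-2,5,W); sL=24/13, sR=120/17; mL=-1764/221, mR=1968/221; mL+mR=12/13 → advance +1; mR−mL=3732/221 → turn +1·90°
n=3: pose=(-3,5,S); sL=4/3, sR=60/41; mL=-262/123, mR=344/123; mL+mR=2/3 → advance +1; mR−mL=202/41 → turn +1·90°
n=4: pose=(-3,4,E); sL=120/41, sR=120/97; mL=-10740/3977, mR=16560/3977; mL+mR=60/41 → advance +1; mR−mL=27300/3977 → turn +1·90°
n=5: pose=(-2,4,N); sL=15/2, sR=15/4; mL=-15/2, mR=45/4; mL+mR=15/4 → advance +1; mR−mL=75/4 → turn +1·90°
n=6: pose=(-2,5,W); sL=24/13, sR=120/17; mL=-1764/221, mR=1968/221; mL+mR=12/13 → advance +1; mR−mL=3732/221 → turn +1·90°
n=7: pose=(-3,5,S); sL=4/3, sR=60/41; mL=-262/123, mR=344/123; mL+mR=2/3 → advance +1; mR−mL=202/41 → turn +1·90°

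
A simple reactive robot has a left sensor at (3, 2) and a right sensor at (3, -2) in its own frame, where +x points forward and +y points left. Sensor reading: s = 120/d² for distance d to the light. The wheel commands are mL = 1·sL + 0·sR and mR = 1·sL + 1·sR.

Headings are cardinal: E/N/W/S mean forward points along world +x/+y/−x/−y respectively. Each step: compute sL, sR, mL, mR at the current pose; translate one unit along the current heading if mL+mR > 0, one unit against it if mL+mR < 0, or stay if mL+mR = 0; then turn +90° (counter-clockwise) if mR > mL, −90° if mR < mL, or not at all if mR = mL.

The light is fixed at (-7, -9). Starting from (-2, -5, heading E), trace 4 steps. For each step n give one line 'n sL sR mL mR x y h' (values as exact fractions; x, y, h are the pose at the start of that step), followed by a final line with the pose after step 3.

n=0: pose=(-2,-5,E); sL=6/5, sR=30/17; mL=6/5, mR=252/85; mL+mR=354/85 → advance +1; mR−mL=30/17 → turn +1·90°
n=1: pose=(-1,-5,N); sL=24/13, sR=120/113; mL=24/13, mR=4272/1469; mL+mR=6984/1469 → advance +1; mR−mL=120/113 → turn +1·90°
n=2: pose=(-1,-4,W); sL=20/3, sR=60/29; mL=20/3, mR=760/87; mL+mR=1340/87 → advance +1; mR−mL=60/29 → turn +1·90°
n=3: pose=(-2,-4,S); sL=120/53, sR=120/13; mL=120/53, mR=7920/689; mL+mR=9480/689 → advance +1; mR−mL=120/13 → turn +1·90°

0 6/5 30/17 6/5 252/85 -2 -5 E
1 24/13 120/113 24/13 4272/1469 -1 -5 N
2 20/3 60/29 20/3 760/87 -1 -4 W
3 120/53 120/13 120/53 7920/689 -2 -4 S
final -2 -5 E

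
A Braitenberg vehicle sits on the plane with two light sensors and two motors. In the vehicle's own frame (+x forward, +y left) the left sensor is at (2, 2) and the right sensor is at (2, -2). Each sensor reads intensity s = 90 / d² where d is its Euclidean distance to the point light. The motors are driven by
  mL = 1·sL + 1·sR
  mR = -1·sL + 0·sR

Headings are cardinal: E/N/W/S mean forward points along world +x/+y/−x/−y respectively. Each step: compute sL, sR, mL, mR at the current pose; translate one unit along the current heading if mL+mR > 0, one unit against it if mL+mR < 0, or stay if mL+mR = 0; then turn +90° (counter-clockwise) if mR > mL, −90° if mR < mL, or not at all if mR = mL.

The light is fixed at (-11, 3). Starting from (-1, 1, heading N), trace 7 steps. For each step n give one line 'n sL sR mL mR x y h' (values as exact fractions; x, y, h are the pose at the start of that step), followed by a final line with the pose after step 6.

n=0: pose=(-1,1,N); sL=45/32, sR=5/8; mL=65/32, mR=-45/32; mL+mR=5/8 → advance +1; mR−mL=-55/16 → turn -1·90°
n=1: pose=(-1,2,E); sL=18/29, sR=10/17; mL=596/493, mR=-18/29; mL+mR=10/17 → advance +1; mR−mL=-902/493 → turn -1·90°
n=2: pose=(0,2,S); sL=45/89, sR=1; mL=134/89, mR=-45/89; mL+mR=1 → advance +1; mR−mL=-179/89 → turn -1·90°
n=3: pose=(0,1,W); sL=90/97, sR=10/9; mL=1780/873, mR=-90/97; mL+mR=10/9 → advance +1; mR−mL=-2590/873 → turn -1·90°
n=4: pose=(-1,1,N); sL=45/32, sR=5/8; mL=65/32, mR=-45/32; mL+mR=5/8 → advance +1; mR−mL=-55/16 → turn -1·90°
n=5: pose=(-1,2,E); sL=18/29, sR=10/17; mL=596/493, mR=-18/29; mL+mR=10/17 → advance +1; mR−mL=-902/493 → turn -1·90°
n=6: pose=(0,2,S); sL=45/89, sR=1; mL=134/89, mR=-45/89; mL+mR=1 → advance +1; mR−mL=-179/89 → turn -1·90°

0 45/32 5/8 65/32 -45/32 -1 1 N
1 18/29 10/17 596/493 -18/29 -1 2 E
2 45/89 1 134/89 -45/89 0 2 S
3 90/97 10/9 1780/873 -90/97 0 1 W
4 45/32 5/8 65/32 -45/32 -1 1 N
5 18/29 10/17 596/493 -18/29 -1 2 E
6 45/89 1 134/89 -45/89 0 2 S
final 0 1 W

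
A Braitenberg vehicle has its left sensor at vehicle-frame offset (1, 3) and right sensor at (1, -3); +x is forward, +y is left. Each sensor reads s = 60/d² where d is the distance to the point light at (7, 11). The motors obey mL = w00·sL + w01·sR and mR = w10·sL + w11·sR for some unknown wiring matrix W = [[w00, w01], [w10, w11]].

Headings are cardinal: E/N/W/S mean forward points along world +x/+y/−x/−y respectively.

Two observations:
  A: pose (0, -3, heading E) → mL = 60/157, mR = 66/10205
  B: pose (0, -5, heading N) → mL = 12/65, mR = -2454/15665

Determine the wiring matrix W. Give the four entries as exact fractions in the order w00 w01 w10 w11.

1 0 1/2 -1

obs A: pose=(0,-3,E) → sL=60/157, sR=12/65, mL=60/157, mR=66/10205
obs B: pose=(0,-5,N) → sL=12/65, sR=60/241, mL=12/65, mR=-2454/15665
sensor matrix S = [[60/157, 12/65], [12/65, 60/241]]; det S = 9761472/159861325
solve [mL_A; mL_B] = S·[w00; w01] and [mR_A; mR_B] = S·[w10; w11]:
  w00 = 1, w01 = 0, w10 = 1/2, w11 = -1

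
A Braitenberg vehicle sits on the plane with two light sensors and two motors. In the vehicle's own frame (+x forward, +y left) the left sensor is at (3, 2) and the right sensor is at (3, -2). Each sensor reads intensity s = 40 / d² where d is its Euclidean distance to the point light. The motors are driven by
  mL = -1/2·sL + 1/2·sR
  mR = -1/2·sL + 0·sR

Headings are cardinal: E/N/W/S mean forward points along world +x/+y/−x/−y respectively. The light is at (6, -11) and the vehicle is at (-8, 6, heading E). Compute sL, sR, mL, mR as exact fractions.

20/241 20/173 680/41693 -10/241

left sensor world pos  = (-5, 8); dL² = 482
right sensor world pos = (-5, 4); dR² = 346
sL = 40/482 = 20/241
sR = 40/346 = 20/173
mL = -1/2·sL + 1/2·sR = 680/41693
mR = -1/2·sL + 0·sR = -10/241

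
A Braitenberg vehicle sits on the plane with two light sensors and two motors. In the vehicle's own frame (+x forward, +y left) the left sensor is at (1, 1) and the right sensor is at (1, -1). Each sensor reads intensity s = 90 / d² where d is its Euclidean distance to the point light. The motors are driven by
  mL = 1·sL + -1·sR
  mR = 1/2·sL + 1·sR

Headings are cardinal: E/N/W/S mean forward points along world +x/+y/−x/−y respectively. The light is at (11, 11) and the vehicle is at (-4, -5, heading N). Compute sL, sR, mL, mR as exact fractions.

left sensor world pos  = (-5, -4); dL² = 481
right sensor world pos = (-3, -4); dR² = 421
sL = 90/481 = 90/481
sR = 90/421 = 90/421
mL = 1·sL + -1·sR = -5400/202501
mR = 1/2·sL + 1·sR = 62235/202501

90/481 90/421 -5400/202501 62235/202501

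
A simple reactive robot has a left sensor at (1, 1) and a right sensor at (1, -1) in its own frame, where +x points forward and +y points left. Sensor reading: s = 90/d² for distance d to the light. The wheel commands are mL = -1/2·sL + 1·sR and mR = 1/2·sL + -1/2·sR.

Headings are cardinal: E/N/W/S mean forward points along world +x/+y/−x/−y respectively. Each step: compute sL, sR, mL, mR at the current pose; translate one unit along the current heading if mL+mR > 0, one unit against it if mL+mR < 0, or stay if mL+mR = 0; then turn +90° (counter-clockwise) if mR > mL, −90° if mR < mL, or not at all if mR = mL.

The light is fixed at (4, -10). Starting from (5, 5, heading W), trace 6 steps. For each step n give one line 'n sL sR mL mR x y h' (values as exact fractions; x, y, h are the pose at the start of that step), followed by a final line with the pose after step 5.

0 45/98 45/128 765/6272 675/12544 5 5 W
1 90/257 90/257 45/257 0 4 5 N
2 9/29 45/113 1593/6554 -144/3277 4 6 E
3 90/229 2/5 233/1145 -4/1145 5 6 S
4 45/98 45/128 765/6272 675/12544 5 5 W
5 90/257 90/257 45/257 0 4 5 N
final 4 6 E

n=0: pose=(5,5,W); sL=45/98, sR=45/128; mL=765/6272, mR=675/12544; mL+mR=45/256 → advance +1; mR−mL=-855/12544 → turn -1·90°
n=1: pose=(4,5,N); sL=90/257, sR=90/257; mL=45/257, mR=0; mL+mR=45/257 → advance +1; mR−mL=-45/257 → turn -1·90°
n=2: pose=(4,6,E); sL=9/29, sR=45/113; mL=1593/6554, mR=-144/3277; mL+mR=45/226 → advance +1; mR−mL=-1881/6554 → turn -1·90°
n=3: pose=(5,6,S); sL=90/229, sR=2/5; mL=233/1145, mR=-4/1145; mL+mR=1/5 → advance +1; mR−mL=-237/1145 → turn -1·90°
n=4: pose=(5,5,W); sL=45/98, sR=45/128; mL=765/6272, mR=675/12544; mL+mR=45/256 → advance +1; mR−mL=-855/12544 → turn -1·90°
n=5: pose=(4,5,N); sL=90/257, sR=90/257; mL=45/257, mR=0; mL+mR=45/257 → advance +1; mR−mL=-45/257 → turn -1·90°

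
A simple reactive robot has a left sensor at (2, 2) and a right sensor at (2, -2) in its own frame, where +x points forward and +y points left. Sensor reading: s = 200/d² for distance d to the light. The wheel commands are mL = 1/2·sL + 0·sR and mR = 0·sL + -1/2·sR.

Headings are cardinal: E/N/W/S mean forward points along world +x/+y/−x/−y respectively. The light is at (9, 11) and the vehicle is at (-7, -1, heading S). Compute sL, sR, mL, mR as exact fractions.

25/49 5/13 25/98 -5/26

left sensor world pos  = (-5, -3); dL² = 392
right sensor world pos = (-9, -3); dR² = 520
sL = 200/392 = 25/49
sR = 200/520 = 5/13
mL = 1/2·sL + 0·sR = 25/98
mR = 0·sL + -1/2·sR = -5/26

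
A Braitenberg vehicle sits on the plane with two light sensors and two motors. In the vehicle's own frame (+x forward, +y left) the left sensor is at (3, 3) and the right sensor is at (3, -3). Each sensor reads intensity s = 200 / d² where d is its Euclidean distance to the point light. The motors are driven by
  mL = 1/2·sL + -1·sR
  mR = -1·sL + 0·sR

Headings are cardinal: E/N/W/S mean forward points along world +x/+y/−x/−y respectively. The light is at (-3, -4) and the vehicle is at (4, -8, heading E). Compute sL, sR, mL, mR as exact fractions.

200/101 200/149 -5300/15049 -200/101

left sensor world pos  = (7, -5); dL² = 101
right sensor world pos = (7, -11); dR² = 149
sL = 200/101 = 200/101
sR = 200/149 = 200/149
mL = 1/2·sL + -1·sR = -5300/15049
mR = -1·sL + 0·sR = -200/101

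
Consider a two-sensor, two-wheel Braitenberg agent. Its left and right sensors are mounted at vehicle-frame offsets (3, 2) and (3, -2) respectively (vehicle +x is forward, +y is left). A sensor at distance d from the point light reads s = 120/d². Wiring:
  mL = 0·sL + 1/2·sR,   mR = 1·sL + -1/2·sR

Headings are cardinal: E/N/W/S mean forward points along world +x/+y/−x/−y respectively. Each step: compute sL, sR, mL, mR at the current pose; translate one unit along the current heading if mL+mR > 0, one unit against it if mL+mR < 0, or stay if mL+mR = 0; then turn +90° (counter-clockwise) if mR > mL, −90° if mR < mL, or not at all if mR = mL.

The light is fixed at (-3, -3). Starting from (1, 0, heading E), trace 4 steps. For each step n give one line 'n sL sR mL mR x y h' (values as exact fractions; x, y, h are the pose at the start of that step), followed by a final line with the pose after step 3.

n=0: pose=(1,0,E); sL=60/37, sR=12/5; mL=6/5, mR=78/185; mL+mR=60/37 → advance +1; mR−mL=-144/185 → turn -1·90°
n=1: pose=(2,0,S); sL=120/49, sR=40/3; mL=20/3, mR=-620/147; mL+mR=120/49 → advance +1; mR−mL=-1600/147 → turn -1·90°
n=2: pose=(2,-1,W); sL=30, sR=6; mL=3, mR=27; mL+mR=30 → advance +1; mR−mL=24 → turn +1·90°
n=3: pose=(1,-1,S); sL=120/37, sR=24; mL=12, mR=-324/37; mL+mR=120/37 → advance +1; mR−mL=-768/37 → turn -1·90°

0 60/37 12/5 6/5 78/185 1 0 E
1 120/49 40/3 20/3 -620/147 2 0 S
2 30 6 3 27 2 -1 W
3 120/37 24 12 -324/37 1 -1 S
final 1 -2 W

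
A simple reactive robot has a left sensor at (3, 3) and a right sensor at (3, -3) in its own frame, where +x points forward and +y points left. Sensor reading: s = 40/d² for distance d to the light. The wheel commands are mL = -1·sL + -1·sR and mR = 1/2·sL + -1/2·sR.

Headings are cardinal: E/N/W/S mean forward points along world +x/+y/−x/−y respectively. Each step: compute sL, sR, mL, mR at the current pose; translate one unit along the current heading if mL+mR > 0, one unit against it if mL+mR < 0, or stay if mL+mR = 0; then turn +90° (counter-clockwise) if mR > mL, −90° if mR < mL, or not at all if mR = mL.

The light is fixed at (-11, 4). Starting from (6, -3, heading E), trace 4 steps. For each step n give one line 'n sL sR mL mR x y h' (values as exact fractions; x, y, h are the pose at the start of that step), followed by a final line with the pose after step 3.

n=0: pose=(6,-3,E); sL=5/52, sR=2/25; mL=-229/1300, mR=21/2600; mL+mR=-437/2600 → advance -1; mR−mL=479/2600 → turn +1·90°
n=1: pose=(5,-3,N); sL=8/37, sR=40/377; mL=-4496/13949, mR=768/13949; mL+mR=-3728/13949 → advance -1; mR−mL=5264/13949 → turn +1·90°
n=2: pose=(5,-4,W); sL=4/29, sR=20/97; mL=-968/2813, mR=-96/2813; mL+mR=-1064/2813 → advance -1; mR−mL=872/2813 → turn +1·90°
n=3: pose=(6,-4,S); sL=40/521, sR=40/317; mL=-33520/165157, mR=-4080/165157; mL+mR=-37600/165157 → advance -1; mR−mL=29440/165157 → turn +1·90°

0 5/52 2/25 -229/1300 21/2600 6 -3 E
1 8/37 40/377 -4496/13949 768/13949 5 -3 N
2 4/29 20/97 -968/2813 -96/2813 5 -4 W
3 40/521 40/317 -33520/165157 -4080/165157 6 -4 S
final 6 -3 E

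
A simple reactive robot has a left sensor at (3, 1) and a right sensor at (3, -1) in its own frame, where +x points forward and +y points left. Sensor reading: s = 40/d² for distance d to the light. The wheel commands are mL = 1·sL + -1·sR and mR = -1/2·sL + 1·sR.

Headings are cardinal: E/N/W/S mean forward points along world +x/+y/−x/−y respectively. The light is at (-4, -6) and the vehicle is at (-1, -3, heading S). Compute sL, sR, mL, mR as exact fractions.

5/2 10 -15/2 35/4

left sensor world pos  = (0, -6); dL² = 16
right sensor world pos = (-2, -6); dR² = 4
sL = 40/16 = 5/2
sR = 40/4 = 10
mL = 1·sL + -1·sR = -15/2
mR = -1/2·sL + 1·sR = 35/4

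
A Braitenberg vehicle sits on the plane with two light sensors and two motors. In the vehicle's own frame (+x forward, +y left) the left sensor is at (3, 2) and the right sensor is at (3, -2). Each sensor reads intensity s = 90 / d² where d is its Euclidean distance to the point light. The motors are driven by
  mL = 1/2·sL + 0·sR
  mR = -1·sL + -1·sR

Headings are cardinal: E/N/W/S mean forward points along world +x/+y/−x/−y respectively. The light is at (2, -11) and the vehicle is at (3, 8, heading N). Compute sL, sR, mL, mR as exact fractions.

18/97 90/493 9/97 -17604/47821

left sensor world pos  = (1, 11); dL² = 485
right sensor world pos = (5, 11); dR² = 493
sL = 90/485 = 18/97
sR = 90/493 = 90/493
mL = 1/2·sL + 0·sR = 9/97
mR = -1·sL + -1·sR = -17604/47821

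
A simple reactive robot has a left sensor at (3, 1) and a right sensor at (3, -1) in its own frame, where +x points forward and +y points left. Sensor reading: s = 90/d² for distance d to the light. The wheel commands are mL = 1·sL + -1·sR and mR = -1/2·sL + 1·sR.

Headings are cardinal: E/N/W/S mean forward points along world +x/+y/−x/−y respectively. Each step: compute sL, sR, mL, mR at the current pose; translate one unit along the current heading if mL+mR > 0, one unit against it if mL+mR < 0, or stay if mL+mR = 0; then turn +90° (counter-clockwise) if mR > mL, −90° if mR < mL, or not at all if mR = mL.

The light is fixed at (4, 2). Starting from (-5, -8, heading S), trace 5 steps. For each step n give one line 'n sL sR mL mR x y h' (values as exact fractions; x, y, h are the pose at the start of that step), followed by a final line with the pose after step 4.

n=0: pose=(-5,-8,S); sL=90/233, sR=90/269; mL=3240/62677, mR=8865/62677; mL+mR=45/233 → advance +1; mR−mL=5625/62677 → turn +1·90°
n=1: pose=(-5,-9,E); sL=45/68, sR=1/2; mL=11/68, mR=23/136; mL+mR=45/136 → advance +1; mR−mL=1/136 → turn +1·90°
n=2: pose=(-4,-9,N); sL=18/29, sR=90/113; mL=-576/3277, mR=1593/3277; mL+mR=9/29 → advance +1; mR−mL=2169/3277 → turn +1·90°
n=3: pose=(-4,-8,W); sL=45/121, sR=45/101; mL=-900/12221, mR=6345/24442; mL+mR=45/242 → advance +1; mR−mL=8145/24442 → turn +1·90°
n=4: pose=(-5,-8,S); sL=90/233, sR=90/269; mL=3240/62677, mR=8865/62677; mL+mR=45/233 → advance +1; mR−mL=5625/62677 → turn +1·90°

0 90/233 90/269 3240/62677 8865/62677 -5 -8 S
1 45/68 1/2 11/68 23/136 -5 -9 E
2 18/29 90/113 -576/3277 1593/3277 -4 -9 N
3 45/121 45/101 -900/12221 6345/24442 -4 -8 W
4 90/233 90/269 3240/62677 8865/62677 -5 -8 S
final -5 -9 E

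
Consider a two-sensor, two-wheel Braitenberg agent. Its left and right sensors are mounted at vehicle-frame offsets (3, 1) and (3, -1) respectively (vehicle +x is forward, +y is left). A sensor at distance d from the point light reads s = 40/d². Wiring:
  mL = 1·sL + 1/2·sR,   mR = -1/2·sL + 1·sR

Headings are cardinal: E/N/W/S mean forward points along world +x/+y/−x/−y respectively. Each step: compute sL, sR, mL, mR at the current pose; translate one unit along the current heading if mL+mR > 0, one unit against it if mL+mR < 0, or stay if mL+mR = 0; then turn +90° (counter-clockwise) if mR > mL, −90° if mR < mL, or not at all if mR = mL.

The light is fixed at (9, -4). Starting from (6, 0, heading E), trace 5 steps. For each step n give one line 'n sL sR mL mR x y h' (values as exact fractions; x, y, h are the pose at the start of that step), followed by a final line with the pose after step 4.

0 8/5 40/9 172/45 164/45 6 0 E
1 20 4 22 -6 7 0 S
2 40/29 40/41 2220/1189 340/1189 7 -1 W
3 10/13 1 33/26 8/13 6 -1 N
4 8/5 40/9 172/45 164/45 6 0 E
final 7 0 S

n=0: pose=(6,0,E); sL=8/5, sR=40/9; mL=172/45, mR=164/45; mL+mR=112/15 → advance +1; mR−mL=-8/45 → turn -1·90°
n=1: pose=(7,0,S); sL=20, sR=4; mL=22, mR=-6; mL+mR=16 → advance +1; mR−mL=-28 → turn -1·90°
n=2: pose=(7,-1,W); sL=40/29, sR=40/41; mL=2220/1189, mR=340/1189; mL+mR=2560/1189 → advance +1; mR−mL=-1880/1189 → turn -1·90°
n=3: pose=(6,-1,N); sL=10/13, sR=1; mL=33/26, mR=8/13; mL+mR=49/26 → advance +1; mR−mL=-17/26 → turn -1·90°
n=4: pose=(6,0,E); sL=8/5, sR=40/9; mL=172/45, mR=164/45; mL+mR=112/15 → advance +1; mR−mL=-8/45 → turn -1·90°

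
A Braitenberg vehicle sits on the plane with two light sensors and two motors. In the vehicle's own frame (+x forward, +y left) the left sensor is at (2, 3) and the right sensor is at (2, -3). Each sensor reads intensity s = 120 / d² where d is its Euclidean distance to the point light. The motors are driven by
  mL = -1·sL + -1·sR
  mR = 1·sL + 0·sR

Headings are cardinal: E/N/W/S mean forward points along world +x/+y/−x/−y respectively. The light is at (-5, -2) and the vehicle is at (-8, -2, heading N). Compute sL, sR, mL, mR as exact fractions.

3 30 -33 3

left sensor world pos  = (-11, 0); dL² = 40
right sensor world pos = (-5, 0); dR² = 4
sL = 120/40 = 3
sR = 120/4 = 30
mL = -1·sL + -1·sR = -33
mR = 1·sL + 0·sR = 3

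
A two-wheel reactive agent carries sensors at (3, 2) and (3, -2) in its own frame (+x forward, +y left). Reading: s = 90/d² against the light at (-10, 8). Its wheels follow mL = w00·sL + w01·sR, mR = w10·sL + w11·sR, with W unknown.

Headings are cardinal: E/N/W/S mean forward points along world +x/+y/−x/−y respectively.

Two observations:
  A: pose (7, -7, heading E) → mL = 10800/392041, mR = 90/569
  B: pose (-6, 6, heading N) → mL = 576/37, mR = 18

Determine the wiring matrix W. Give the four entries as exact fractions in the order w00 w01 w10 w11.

1 -1 1 0

obs A: pose=(7,-7,E) → sL=90/569, sR=90/689, mL=10800/392041, mR=90/569
obs B: pose=(-6,6,N) → sL=18, sR=90/37, mL=576/37, mR=18
sensor matrix S = [[90/569, 90/689], [18, 90/37]]; det S = -28524960/14505517
solve [mL_A; mL_B] = S·[w00; w01] and [mR_A; mR_B] = S·[w10; w11]:
  w00 = 1, w01 = -1, w10 = 1, w11 = 0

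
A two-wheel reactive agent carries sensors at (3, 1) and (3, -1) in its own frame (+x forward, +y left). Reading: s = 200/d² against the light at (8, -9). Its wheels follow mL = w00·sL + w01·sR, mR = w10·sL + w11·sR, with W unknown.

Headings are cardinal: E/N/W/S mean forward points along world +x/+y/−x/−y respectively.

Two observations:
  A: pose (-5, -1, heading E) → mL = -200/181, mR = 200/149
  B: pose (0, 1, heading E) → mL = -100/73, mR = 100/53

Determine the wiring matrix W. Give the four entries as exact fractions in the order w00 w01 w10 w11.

obs A: pose=(-5,-1,E) → sL=200/181, sR=200/149, mL=-200/181, mR=200/149
obs B: pose=(0,1,E) → sL=100/73, sR=100/53, mL=-100/73, mR=100/53
sensor matrix S = [[200/181, 200/149], [100/73, 100/53]]; det S = 25680000/104343061
solve [mL_A; mL_B] = S·[w00; w01] and [mR_A; mR_B] = S·[w10; w11]:
  w00 = -1, w01 = 0, w10 = 0, w11 = 1

-1 0 0 1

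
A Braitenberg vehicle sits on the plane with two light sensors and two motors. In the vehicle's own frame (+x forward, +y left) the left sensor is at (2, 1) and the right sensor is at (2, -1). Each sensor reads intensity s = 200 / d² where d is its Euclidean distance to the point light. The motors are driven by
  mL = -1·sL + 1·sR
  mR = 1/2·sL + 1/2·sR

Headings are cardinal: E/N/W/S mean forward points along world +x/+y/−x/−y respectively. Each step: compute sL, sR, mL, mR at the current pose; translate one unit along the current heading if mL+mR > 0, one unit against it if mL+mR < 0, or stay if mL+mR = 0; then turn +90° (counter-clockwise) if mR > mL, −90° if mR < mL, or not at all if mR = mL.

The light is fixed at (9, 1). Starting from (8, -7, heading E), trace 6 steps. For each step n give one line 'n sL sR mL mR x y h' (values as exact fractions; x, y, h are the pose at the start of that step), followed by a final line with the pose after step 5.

n=0: pose=(8,-7,E); sL=4, sR=100/41; mL=-64/41, mR=132/41; mL+mR=68/41 → advance +1; mR−mL=196/41 → turn +1·90°
n=1: pose=(9,-7,N); sL=200/37, sR=200/37; mL=0, mR=200/37; mL+mR=200/37 → advance +1; mR−mL=200/37 → turn +1·90°
n=2: pose=(9,-6,W); sL=50/17, sR=5; mL=35/17, mR=135/34; mL+mR=205/34 → advance +1; mR−mL=65/34 → turn +1·90°
n=3: pose=(8,-6,S); sL=200/81, sR=40/17; mL=-160/1377, mR=3320/1377; mL+mR=3160/1377 → advance +1; mR−mL=1160/459 → turn +1·90°
n=4: pose=(8,-7,E); sL=4, sR=100/41; mL=-64/41, mR=132/41; mL+mR=68/41 → advance +1; mR−mL=196/41 → turn +1·90°
n=5: pose=(9,-7,N); sL=200/37, sR=200/37; mL=0, mR=200/37; mL+mR=200/37 → advance +1; mR−mL=200/37 → turn +1·90°

0 4 100/41 -64/41 132/41 8 -7 E
1 200/37 200/37 0 200/37 9 -7 N
2 50/17 5 35/17 135/34 9 -6 W
3 200/81 40/17 -160/1377 3320/1377 8 -6 S
4 4 100/41 -64/41 132/41 8 -7 E
5 200/37 200/37 0 200/37 9 -7 N
final 9 -6 W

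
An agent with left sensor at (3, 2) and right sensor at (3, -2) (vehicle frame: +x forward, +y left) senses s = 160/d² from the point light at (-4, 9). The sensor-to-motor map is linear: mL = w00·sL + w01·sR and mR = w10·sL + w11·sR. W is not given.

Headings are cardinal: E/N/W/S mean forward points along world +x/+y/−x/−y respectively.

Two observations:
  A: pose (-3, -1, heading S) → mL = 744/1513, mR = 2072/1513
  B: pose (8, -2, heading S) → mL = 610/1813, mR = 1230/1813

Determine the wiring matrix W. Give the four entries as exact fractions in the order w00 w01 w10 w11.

obs A: pose=(-3,-1,S) → sL=80/89, sR=16/17, mL=744/1513, mR=2072/1513
obs B: pose=(8,-2,S) → sL=20/49, sR=20/37, mL=610/1813, mR=1230/1813
sensor matrix S = [[80/89, 16/17], [20/49, 20/37]]; det S = 279040/2743069
solve [mL_A; mL_B] = S·[w00; w01] and [mR_A; mR_B] = S·[w10; w11]:
  w00 = -1/2, w01 = 1, w10 = 1, w11 = 1/2

-1/2 1 1 1/2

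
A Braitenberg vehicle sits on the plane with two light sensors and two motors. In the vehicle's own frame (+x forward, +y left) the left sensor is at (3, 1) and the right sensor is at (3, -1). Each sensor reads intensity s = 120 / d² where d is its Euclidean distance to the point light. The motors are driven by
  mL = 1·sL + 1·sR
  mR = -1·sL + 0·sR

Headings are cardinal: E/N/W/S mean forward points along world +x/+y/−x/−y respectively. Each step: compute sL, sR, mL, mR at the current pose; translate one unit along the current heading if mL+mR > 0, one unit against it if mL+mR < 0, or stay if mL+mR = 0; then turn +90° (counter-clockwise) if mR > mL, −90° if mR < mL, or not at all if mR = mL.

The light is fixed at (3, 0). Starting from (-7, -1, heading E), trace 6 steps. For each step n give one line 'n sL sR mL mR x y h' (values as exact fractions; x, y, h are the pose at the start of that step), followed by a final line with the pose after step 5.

0 120/49 120/53 12240/2597 -120/49 -7 -1 E
1 3/2 30/29 147/58 -3/2 -6 -1 S
2 40/51 24/29 2384/1479 -40/51 -6 -2 W
3 60/61 60/41 6120/2501 -60/61 -7 -2 N
4 120/49 120/53 12240/2597 -120/49 -7 -1 E
5 3/2 30/29 147/58 -3/2 -6 -1 S
final -6 -2 W

n=0: pose=(-7,-1,E); sL=120/49, sR=120/53; mL=12240/2597, mR=-120/49; mL+mR=120/53 → advance +1; mR−mL=-18600/2597 → turn -1·90°
n=1: pose=(-6,-1,S); sL=3/2, sR=30/29; mL=147/58, mR=-3/2; mL+mR=30/29 → advance +1; mR−mL=-117/29 → turn -1·90°
n=2: pose=(-6,-2,W); sL=40/51, sR=24/29; mL=2384/1479, mR=-40/51; mL+mR=24/29 → advance +1; mR−mL=-3544/1479 → turn -1·90°
n=3: pose=(-7,-2,N); sL=60/61, sR=60/41; mL=6120/2501, mR=-60/61; mL+mR=60/41 → advance +1; mR−mL=-8580/2501 → turn -1·90°
n=4: pose=(-7,-1,E); sL=120/49, sR=120/53; mL=12240/2597, mR=-120/49; mL+mR=120/53 → advance +1; mR−mL=-18600/2597 → turn -1·90°
n=5: pose=(-6,-1,S); sL=3/2, sR=30/29; mL=147/58, mR=-3/2; mL+mR=30/29 → advance +1; mR−mL=-117/29 → turn -1·90°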